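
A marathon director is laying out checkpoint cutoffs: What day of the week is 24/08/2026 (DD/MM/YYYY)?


Date: 2026-08-24
January 1, 2026 is a Thursday
Day of year: 236
Offset from Jan 1: 235 days
235 mod 7 = 4
Result: Monday

Monday


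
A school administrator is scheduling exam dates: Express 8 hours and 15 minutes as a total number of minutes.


Hours: 8
Extra minutes: 15
Minutes per hour: 60
Hours to minutes: 8 x 60 = 480
Total: 480 + 15 = 495

495


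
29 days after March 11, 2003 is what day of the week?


Start: 2003-03-11 (Tuesday)
Step 1 - find target date: add 29 days
  2003-03-11 + 29 days = 2003-04-09
Step 2 - day of week:
  29 mod 7 = 1
  Tuesday + 1 days -> Wednesday
Result: Wednesday (2003-04-09)

Wednesday


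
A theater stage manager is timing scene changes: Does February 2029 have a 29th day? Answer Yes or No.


Year: 2029
Divisible by 4? 2029 / 4 = 507.25 -> No
Not divisible by 4, so NOT a leap year

No


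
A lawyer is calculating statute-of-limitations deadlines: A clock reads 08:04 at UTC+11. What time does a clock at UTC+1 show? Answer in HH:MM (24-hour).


Local time: 08:04 at UTC+11 (offset 11h)
Target zone: UTC+1 (offset 1h)
Difference: 1 - (11) = -10 hours
Calculation: 8 + (-10) = -2
Wraparound: (-2) mod 24 = 22
Result: 22:04

22:04


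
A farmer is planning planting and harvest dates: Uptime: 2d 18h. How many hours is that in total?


Days: 2
Extra hours: 18
Hours per day: 24
Days to hours: 2 x 24 = 48
Total: 48 + 18 = 66

66


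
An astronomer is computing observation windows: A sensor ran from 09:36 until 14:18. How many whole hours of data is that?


Start: 09:36
End: 14:18
Hour difference: 14 - 9 = 5 hours
Minute difference: 18 - 36 = -18 minutes
Total minutes: 282
Complete hours: 282 / 60 = 4 (remainder 42)

4


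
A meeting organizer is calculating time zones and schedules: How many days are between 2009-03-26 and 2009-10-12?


Start date: 2009-03-26
End date: 2009-10-12
Mar 2009: +6 days
Apr 2009: +30 days
May 2009: +31 days
... (5 more months)
Total: 200 days

200


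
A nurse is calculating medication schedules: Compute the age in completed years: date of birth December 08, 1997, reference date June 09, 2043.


Birth: 1997-12-08
Reference: 2043-06-09
Year difference: 2043 - 1997 = 46
Has birthday (12-08) occurred by 06-09? No
Birthday not yet reached this year -> subtract 1
Age in full years: 45

45


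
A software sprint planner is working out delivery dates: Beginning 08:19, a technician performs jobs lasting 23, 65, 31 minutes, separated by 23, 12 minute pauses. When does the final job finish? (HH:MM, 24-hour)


Start: 08:19 = 499 min from midnight
  after task 1 (23 min): 08:42
  after break (23 min): 09:05
  after task 2 (65 min): 10:10
  after break (12 min): 10:22
  after task 3 (31 min): 10:53
Total elapsed: 154 minutes
End time: 10:53

10:53


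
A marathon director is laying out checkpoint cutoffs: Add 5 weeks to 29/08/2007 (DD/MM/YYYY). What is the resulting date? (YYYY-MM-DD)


Start: 2007-08-29
Weeks to add: 5
Convert to days: 5 x 7 = 35 days
Add 35 days to 2007-08-29
Result: 2007-10-03

2007-10-03


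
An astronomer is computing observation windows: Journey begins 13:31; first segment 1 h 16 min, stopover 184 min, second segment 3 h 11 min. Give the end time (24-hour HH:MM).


Depart: 13:31
Leg 1: +76 min -> 14:47
Layover: +184 min -> 17:51
Leg 2: +191 min -> 21:02
Total travel: 451 minutes = 7h 31m
Arrival: 21:02

21:02


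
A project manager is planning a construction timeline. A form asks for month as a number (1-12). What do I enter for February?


Calendar month order:
1. January
2. February <--
3. March
February is month number 2

2


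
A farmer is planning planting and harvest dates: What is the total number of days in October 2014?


Month: October
Year: 2014
October is a 31-day month
Total: 31 days

31


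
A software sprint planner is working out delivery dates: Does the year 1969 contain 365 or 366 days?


Year: 1969
Check leap year rules:
Divisible by 4? No
1969 is not a leap year
Days: 365

365


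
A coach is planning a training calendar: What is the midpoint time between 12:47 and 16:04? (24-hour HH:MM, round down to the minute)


Start time: 12:47 = 767 minutes from midnight
End time: 16:04 = 964 minutes from midnight
Sum: 767 + 964 = 1731
Midpoint: 1731 / 2 = 865 minutes
Convert: 865 / 60 = 14 hours, 25 minutes
Result: 14:25

14:25


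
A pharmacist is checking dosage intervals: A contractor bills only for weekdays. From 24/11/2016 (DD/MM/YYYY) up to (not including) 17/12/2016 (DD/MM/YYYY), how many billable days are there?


Start: 2016-11-24 (Thursday)
End (exclusive): 2016-12-17 (Saturday)
Total calendar days: 23
Full weeks: 23 // 7 = 3 -> 15 weekdays
Remaining 2 days starting on Thursday:
  Thu(w), Fri(w) -> 2 weekdays
Total business days: 15 + 2 = 17

17


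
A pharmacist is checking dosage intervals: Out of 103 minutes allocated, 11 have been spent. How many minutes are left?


Total budget: 103 minutes
Time used: 11 minutes
Remaining: 103 - 11 = 92 minutes
Percent used: 10.7%
Percent remaining: 89.3%

92


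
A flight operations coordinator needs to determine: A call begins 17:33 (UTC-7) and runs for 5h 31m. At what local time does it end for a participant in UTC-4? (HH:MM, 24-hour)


Start: 17:33 in UTC-7
Step 1 - add duration:
  minutes: 33 + 31 = 64 (carry 1h)
  hours: 17 + 5 + 1 = 23
  end in UTC-7: 23:04
Step 2 - convert UTC-7 -> UTC-4:
  offset difference: -4 - (-7) = 3 hours
  23 + (3) = 26 -> mod 24 = 2
Result: 02:04 in UTC-4

02:04


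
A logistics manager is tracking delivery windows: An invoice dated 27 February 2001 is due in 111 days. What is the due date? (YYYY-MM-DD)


Start: 2001-02-27
Adding 111 days
Days remaining in February: 1
After February: 110 days still to add
March 2001: 31 days, 79 remaining
April 2001: 30 days, 49 remaining
May 2001: 31 days, 18 remaining
June 2001 has 30 days, need 18
Result: 2001-06-18

2001-06-18


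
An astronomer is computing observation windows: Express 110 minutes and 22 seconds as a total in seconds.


Minutes: 110
Seconds: 22
Convert minutes to seconds: 110 x 60 = 6600
Add remaining seconds: 6600 + 22 = 6622

6622


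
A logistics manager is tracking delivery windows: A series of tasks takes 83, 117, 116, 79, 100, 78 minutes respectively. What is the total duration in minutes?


Durations: 83, 117, 116, 79, 100, 78
Running sum: 83
+ 117 = 200
+ 116 = 316
+ 79 = 395
+ 100 = 495
+ 78 = 573
Total duration: 573 minutes
That is 9 hours and 33 minutes

573


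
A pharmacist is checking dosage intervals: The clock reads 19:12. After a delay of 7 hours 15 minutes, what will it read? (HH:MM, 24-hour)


Start time: 19:12
Adding: 7 hours 15 minutes
Minutes: 12 + 15 = 27
Hours: 19 + 7 + 0 = 26
Hour wraparound: 26 mod 24 = 2
Result: 02:27

02:27


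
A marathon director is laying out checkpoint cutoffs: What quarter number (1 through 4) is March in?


Month: March (month 3)
Q1: January-March (months 1-3)
Q2: April-June (months 4-6)
Q3: July-September (months 7-9)
Q4: October-December (months 10-12)
Month 3 falls in Q1

1


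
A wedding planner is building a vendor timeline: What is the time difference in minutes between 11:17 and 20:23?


Start time: 11:17 = 677 minutes from midnight
End time: 20:23 = 1223 minutes from midnight
Difference: 1223 - 677 = 546 minutes
That is 9 hours and 6 minutes

546


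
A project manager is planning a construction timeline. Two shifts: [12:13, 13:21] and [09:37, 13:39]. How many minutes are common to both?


Interval A: [733, 801] minutes from midnight
Interval B: [577, 819] minutes from midnight
Overlap start = max(733, 577) = 733
Overlap end = min(801, 819) = 801
Overlap = 801 - 733 = 68 minutes

68


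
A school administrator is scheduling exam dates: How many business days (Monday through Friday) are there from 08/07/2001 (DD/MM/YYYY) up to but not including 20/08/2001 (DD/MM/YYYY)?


Start: 2001-07-08 (Sunday)
End (exclusive): 2001-08-20 (Monday)
Total calendar days: 43
Full weeks: 43 // 7 = 6 -> 30 weekdays
Remaining 1 days starting on Sunday:
  Sun(-) -> 0 weekdays
Total business days: 30 + 0 = 30

30


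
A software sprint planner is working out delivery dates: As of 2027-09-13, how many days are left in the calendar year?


Start: September 13, 2027
End: December 31, 2027
Days left in September: 17
October: 31
November: 30
December: 31
Sum of remaining months: 92
Total: 17 + 92 = 109

109


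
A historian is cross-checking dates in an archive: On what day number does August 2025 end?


Month: August
Year: 2025
August is a 31-day month
Total: 31 days

31


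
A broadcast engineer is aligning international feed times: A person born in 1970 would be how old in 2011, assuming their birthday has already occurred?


Birth year: 1970
Current year: 2011
Age = current year - birth year
Age = 2011 - 1970 = 41

41


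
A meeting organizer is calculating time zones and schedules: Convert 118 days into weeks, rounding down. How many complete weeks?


Total days: 118
Days per week: 7
Division: 118 / 7 = 16 remainder 6
Complete weeks: 16
Remaining days: 6

16


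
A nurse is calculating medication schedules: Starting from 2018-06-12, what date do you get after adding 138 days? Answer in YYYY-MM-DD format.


Start: 2018-06-12
Adding 138 days
Days remaining in June: 18
After June: 120 days still to add
July 2018: 31 days, 89 remaining
August 2018: 31 days, 58 remaining
September 2018: 30 days, 28 remaining
October 2018 has 31 days, need 28
Result: 2018-10-28

2018-10-28


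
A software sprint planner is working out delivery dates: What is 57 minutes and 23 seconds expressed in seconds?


Minutes: 57
Extra seconds: 23
Seconds per minute: 60
Minutes to seconds: 57 x 60 = 3420
Total: 3420 + 23 = 3443

3443


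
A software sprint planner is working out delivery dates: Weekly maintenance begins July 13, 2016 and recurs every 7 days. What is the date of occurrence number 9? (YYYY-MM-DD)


First occurrence: 2016-07-13 (occurrence 1)
Each occurrence is 7 days after the previous.
Occurrence 9 is 8 weeks after the first.
8 weeks = 56 days
2016-07-13 + 56 days = 2016-09-07

2016-09-07


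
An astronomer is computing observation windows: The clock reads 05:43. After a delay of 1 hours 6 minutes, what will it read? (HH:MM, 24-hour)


Start time: 05:43
Adding: 1 hours 6 minutes
Minutes: 43 + 6 = 49
Hours: 5 + 1 + 0 = 6
Result: 06:49

06:49


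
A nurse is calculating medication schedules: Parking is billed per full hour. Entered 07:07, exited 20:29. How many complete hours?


Start: 07:07
End: 20:29
Hour difference: 20 - 7 = 13 hours
Minute difference: 29 - 7 = 22 minutes
Total minutes: 802
Complete hours: 802 / 60 = 13 (remainder 22)

13


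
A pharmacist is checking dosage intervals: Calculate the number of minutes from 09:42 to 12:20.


Start time: 09:42 = 582 minutes from midnight
End time: 12:20 = 740 minutes from midnight
Difference: 740 - 582 = 158 minutes
That is 2 hours and 38 minutes

158


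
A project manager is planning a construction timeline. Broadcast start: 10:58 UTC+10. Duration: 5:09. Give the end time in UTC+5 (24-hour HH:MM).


Start: 10:58 in UTC+10
Step 1 - add duration:
  minutes: 58 + 9 = 67 (carry 1h)
  hours: 10 + 5 + 1 = 16
  end in UTC+10: 16:07
Step 2 - convert UTC+10 -> UTC+5:
  offset difference: 5 - (10) = -5 hours
  16 + (-5) = 11 -> mod 24 = 11
Result: 11:07 in UTC+5

11:07


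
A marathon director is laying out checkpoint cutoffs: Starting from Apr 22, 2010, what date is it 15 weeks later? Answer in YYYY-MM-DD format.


Start: 2010-04-22
Weeks to add: 15
Convert to days: 15 x 7 = 105 days
Add 105 days to 2010-04-22
Result: 2010-08-05

2010-08-05


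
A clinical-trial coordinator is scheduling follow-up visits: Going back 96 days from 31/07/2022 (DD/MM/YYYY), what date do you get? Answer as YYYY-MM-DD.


Start: 2022-07-31
Subtracting 96 days
Days already passed in July: 31
After going back through July: 65 more days to subtract
June 2022: 30 days, 35 remaining
May 2022: 31 days, 4 remaining
April 2022 has 30 days, need 4
Result: 2022-04-26

2022-04-26


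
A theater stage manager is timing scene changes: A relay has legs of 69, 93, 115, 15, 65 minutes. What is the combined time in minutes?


Durations: 69, 93, 115, 15, 65
Running sum: 69
+ 93 = 162
+ 115 = 277
+ 15 = 292
+ 65 = 357
Total duration: 357 minutes
That is 5 hours and 57 minutes

357


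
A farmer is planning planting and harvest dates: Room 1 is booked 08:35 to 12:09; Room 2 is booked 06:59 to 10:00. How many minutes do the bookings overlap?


Interval A: [515, 729] minutes from midnight
Interval B: [419, 600] minutes from midnight
Overlap start = max(515, 419) = 515
Overlap end = min(729, 600) = 600
Overlap = 600 - 515 = 85 minutes

85


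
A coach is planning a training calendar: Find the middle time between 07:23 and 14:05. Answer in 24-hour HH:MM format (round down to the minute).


Start time: 07:23 = 443 minutes from midnight
End time: 14:05 = 845 minutes from midnight
Sum: 443 + 845 = 1288
Midpoint: 1288 / 2 = 644 minutes
Convert: 644 / 60 = 10 hours, 44 minutes
Result: 10:44

10:44


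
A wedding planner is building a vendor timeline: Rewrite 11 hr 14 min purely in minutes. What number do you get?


Hours: 11
Extra minutes: 14
Minutes per hour: 60
Hours to minutes: 11 x 60 = 660
Total: 660 + 14 = 674

674


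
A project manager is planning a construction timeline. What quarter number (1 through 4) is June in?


Month: June (month 6)
Q1: January-March (months 1-3)
Q2: April-June (months 4-6)
Q3: July-September (months 7-9)
Q4: October-December (months 10-12)
Month 6 falls in Q2

2


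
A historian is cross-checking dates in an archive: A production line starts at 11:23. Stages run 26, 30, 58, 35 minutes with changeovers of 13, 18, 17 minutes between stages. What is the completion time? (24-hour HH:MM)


Start: 11:23 = 683 min from midnight
  after task 1 (26 min): 11:49
  after break (13 min): 12:02
  after task 2 (30 min): 12:32
  after break (18 min): 12:50
  after task 3 (58 min): 13:48
  after break (17 min): 14:05
  after task 4 (35 min): 14:40
Total elapsed: 197 minutes
End time: 14:40

14:40


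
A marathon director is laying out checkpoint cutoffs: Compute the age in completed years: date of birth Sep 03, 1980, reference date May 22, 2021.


Birth: 1980-09-03
Reference: 2021-05-22
Year difference: 2021 - 1980 = 41
Has birthday (09-03) occurred by 05-22? No
Birthday not yet reached this year -> subtract 1
Age in full years: 40

40


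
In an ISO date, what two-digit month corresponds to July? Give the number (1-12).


Calendar month order:
6. June
7. July <--
8. August
July is month number 7

7


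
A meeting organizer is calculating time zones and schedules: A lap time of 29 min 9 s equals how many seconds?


Minutes: 29
Seconds: 9
Convert minutes to seconds: 29 x 60 = 1740
Add remaining seconds: 1740 + 9 = 1749

1749


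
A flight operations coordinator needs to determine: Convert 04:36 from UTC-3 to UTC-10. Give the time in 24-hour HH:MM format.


Local time: 04:36 at UTC-3 (offset -3h)
Target zone: UTC-10 (offset -10h)
Difference: -10 - (-3) = -7 hours
Calculation: 4 + (-7) = -3
Wraparound: (-3) mod 24 = 21
Result: 21:36

21:36


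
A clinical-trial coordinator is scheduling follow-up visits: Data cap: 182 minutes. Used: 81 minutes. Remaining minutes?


Total budget: 182 minutes
Time used: 81 minutes
Remaining: 182 - 81 = 101 minutes
Percent used: 44.5%
Percent remaining: 55.5%

101


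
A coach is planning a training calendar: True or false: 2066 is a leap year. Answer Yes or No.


Year: 2066
Divisible by 4? 2066 / 4 = 516.5 -> No
Not divisible by 4, so NOT a leap year

No


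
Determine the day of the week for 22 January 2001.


Date: 2001-01-22
January 1, 2001 is a Monday
Day of year: 22
Offset from Jan 1: 21 days
21 mod 7 = 0
Result: Monday

Monday


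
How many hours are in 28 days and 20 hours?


Days: 28
Extra hours: 20
Hours per day: 24
Days to hours: 28 x 24 = 672
Total: 672 + 20 = 692

692


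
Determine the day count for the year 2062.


Year: 2062
Check leap year rules:
Divisible by 4? No
2062 is not a leap year
Days: 365

365


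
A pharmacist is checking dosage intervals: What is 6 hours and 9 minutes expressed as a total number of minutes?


Hours: 6
Minutes: 9
Convert hours to minutes: 6 x 60 = 360
Add remaining minutes: 360 + 9 = 369

369


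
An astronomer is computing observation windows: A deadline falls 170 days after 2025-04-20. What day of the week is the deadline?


Start: 2025-04-20 (Sunday)
Step 1 - find target date: add 170 days
  2025-04-20 + 170 days = 2025-10-07
Step 2 - day of week:
  170 mod 7 = 2
  Sunday + 2 days -> Tuesday
Result: Tuesday (2025-10-07)

Tuesday


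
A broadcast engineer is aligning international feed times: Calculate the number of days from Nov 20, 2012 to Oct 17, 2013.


Start date: 2012-11-20
End date: 2013-10-17
Nov 2012: +11 days
Dec 2012: +31 days
Jan 2013: +31 days
... (9 more months)
Total: 331 days

331


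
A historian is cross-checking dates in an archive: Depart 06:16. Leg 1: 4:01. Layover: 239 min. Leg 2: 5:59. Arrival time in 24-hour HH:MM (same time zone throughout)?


Depart: 06:16
Leg 1: +241 min -> 10:17
Layover: +239 min -> 14:16
Leg 2: +359 min -> 20:15
Total travel: 839 minutes = 13h 59m
Arrival: 20:15

20:15


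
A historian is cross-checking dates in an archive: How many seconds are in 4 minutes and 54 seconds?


Minutes: 4
Extra seconds: 54
Seconds per minute: 60
Minutes to seconds: 4 x 60 = 240
Total: 240 + 54 = 294

294


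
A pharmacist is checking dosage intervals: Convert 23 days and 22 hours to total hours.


Days: 23
Extra hours: 22
Hours per day: 24
Days to hours: 23 x 24 = 552
Total: 552 + 22 = 574

574


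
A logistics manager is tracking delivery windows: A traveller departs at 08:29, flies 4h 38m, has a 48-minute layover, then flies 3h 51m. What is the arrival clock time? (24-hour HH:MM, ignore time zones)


Depart: 08:29
Leg 1: +278 min -> 13:07
Layover: +48 min -> 13:55
Leg 2: +231 min -> 17:46
Total travel: 557 minutes = 9h 17m
Arrival: 17:46

17:46


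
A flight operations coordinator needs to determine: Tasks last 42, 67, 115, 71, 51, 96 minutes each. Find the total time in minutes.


Durations: 42, 67, 115, 71, 51, 96
Running sum: 42
+ 67 = 109
+ 115 = 224
+ 71 = 295
+ 51 = 346
+ 96 = 442
Total duration: 442 minutes
That is 7 hours and 22 minutes

442


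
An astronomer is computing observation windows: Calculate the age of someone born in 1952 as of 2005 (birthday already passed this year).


Birth year: 1952
Current year: 2005
Age = current year - birth year
Age = 2005 - 1952 = 53

53


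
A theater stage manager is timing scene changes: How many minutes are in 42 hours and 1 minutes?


Hours: 42
Extra minutes: 1
Minutes per hour: 60
Hours to minutes: 42 x 60 = 2520
Total: 2520 + 1 = 2521

2521


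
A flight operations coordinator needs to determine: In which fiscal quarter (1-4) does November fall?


Month: November (month 11)
Q1: January-March (months 1-3)
Q2: April-June (months 4-6)
Q3: July-September (months 7-9)
Q4: October-December (months 10-12)
Month 11 falls in Q4

4


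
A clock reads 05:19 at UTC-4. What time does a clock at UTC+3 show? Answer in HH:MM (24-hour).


Local time: 05:19 at UTC-4 (offset -4h)
Target zone: UTC+3 (offset 3h)
Difference: 3 - (-4) = 7 hours
Calculation: 5 + (7) = 12
Result: 12:19

12:19


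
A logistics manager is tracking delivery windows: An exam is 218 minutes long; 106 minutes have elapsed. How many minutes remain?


Total budget: 218 minutes
Time used: 106 minutes
Remaining: 218 - 106 = 112 minutes
Percent used: 48.6%
Percent remaining: 51.4%

112


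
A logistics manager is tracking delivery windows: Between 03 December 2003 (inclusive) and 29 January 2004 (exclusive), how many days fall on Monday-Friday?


Start: 2003-12-03 (Wednesday)
End (exclusive): 2004-01-29 (Thursday)
Total calendar days: 57
Full weeks: 57 // 7 = 8 -> 40 weekdays
Remaining 1 days starting on Wednesday:
  Wed(w) -> 1 weekdays
Total business days: 40 + 1 = 41

41


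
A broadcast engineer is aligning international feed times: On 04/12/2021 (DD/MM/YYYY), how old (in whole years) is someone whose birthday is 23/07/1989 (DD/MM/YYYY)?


Birth: 1989-07-23
Reference: 2021-12-04
Year difference: 2021 - 1989 = 32
Has birthday (07-23) occurred by 12-04? Yes
Age in full years: 32

32


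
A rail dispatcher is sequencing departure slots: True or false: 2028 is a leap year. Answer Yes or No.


Year: 2028
Divisible by 4? 2028 / 4 = 507.0 -> Yes
Divisible by 100? 2028 / 100 = 20.28 -> No
Divisible by 4 but not 100, so it IS a leap year

Yes


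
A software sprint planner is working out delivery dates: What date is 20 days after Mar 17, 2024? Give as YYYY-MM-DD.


Start: 2024-03-17
Adding 20 days
Days remaining in March: 14
After March: 6 days still to add
April 2024 has 30 days, need 6
Result: 2024-04-06

2024-04-06


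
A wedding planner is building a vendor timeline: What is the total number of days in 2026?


Year: 2026
Check leap year rules:
Divisible by 4? No
2026 is not a leap year
Days: 365

365


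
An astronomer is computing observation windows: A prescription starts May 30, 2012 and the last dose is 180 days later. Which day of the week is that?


Start: 2012-05-30 (Wednesday)
Step 1 - find target date: add 180 days
  2012-05-30 + 180 days = 2012-11-26
Step 2 - day of week:
  180 mod 7 = 5
  Wednesday + 5 days -> Monday
Result: Monday (2012-11-26)

Monday


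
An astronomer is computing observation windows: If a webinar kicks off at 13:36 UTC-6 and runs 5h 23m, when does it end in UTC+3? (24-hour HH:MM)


Start: 13:36 in UTC-6
Step 1 - add duration:
  minutes: 36 + 23 = 59
  hours: 13 + 5 + 0 = 18
  end in UTC-6: 18:59
Step 2 - convert UTC-6 -> UTC+3:
  offset difference: 3 - (-6) = 9 hours
  18 + (9) = 27 -> mod 24 = 3
Result: 03:59 in UTC+3

03:59


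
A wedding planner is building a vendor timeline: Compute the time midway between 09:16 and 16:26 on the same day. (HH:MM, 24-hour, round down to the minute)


Start time: 09:16 = 556 minutes from midnight
End time: 16:26 = 986 minutes from midnight
Sum: 556 + 986 = 1542
Midpoint: 1542 / 2 = 771 minutes
Convert: 771 / 60 = 12 hours, 51 minutes
Result: 12:51

12:51


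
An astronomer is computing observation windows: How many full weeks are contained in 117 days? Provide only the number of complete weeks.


Total days: 117
Days per week: 7
Division: 117 / 7 = 16 remainder 5
Complete weeks: 16
Remaining days: 5

16


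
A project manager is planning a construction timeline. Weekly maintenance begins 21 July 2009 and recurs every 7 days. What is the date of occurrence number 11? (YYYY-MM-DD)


First occurrence: 2009-07-21 (occurrence 1)
Each occurrence is 7 days after the previous.
Occurrence 11 is 10 weeks after the first.
10 weeks = 70 days
2009-07-21 + 70 days = 2009-09-29

2009-09-29


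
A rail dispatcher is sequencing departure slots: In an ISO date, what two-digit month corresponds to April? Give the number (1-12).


Calendar month order:
3. March
4. April <--
5. May
April is month number 4

4


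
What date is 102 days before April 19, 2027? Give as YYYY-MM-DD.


Start: 2027-04-19
Subtracting 102 days
Days already passed in April: 19
After going back through April: 83 more days to subtract
March 2027: 31 days, 52 remaining
February 2027: 28 days, 24 remaining
January 2027 has 31 days, need 24
Result: 2027-01-07

2027-01-07


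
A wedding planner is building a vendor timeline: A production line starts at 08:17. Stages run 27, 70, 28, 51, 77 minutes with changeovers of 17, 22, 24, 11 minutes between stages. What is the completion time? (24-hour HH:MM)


Start: 08:17 = 497 min from midnight
  after task 1 (27 min): 08:44
  after break (17 min): 09:01
  after task 2 (70 min): 10:11
  after break (22 min): 10:33
  after task 3 (28 min): 11:01
  after break (24 min): 11:25
  after task 4 (51 min): 12:16
  after break (11 min): 12:27
  after task 5 (77 min): 13:44
Total elapsed: 327 minutes
End time: 13:44

13:44


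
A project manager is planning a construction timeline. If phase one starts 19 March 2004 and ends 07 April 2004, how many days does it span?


Start date: 2004-03-19
End date: 2004-04-07
Mar 2004: +13 days
Apr 2004: +6 days
Total: 19 days

19


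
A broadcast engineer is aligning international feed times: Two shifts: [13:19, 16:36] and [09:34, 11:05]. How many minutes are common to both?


Interval A: [799, 996] minutes from midnight
Interval B: [574, 665] minutes from midnight
Overlap start = max(799, 574) = 799
Overlap end = min(996, 665) = 665
End <= start, so the intervals do not overlap: 0 minutes

0


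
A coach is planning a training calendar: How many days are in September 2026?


Month: September
Year: 2026
September is a 30-day month
Total: 30 days

30


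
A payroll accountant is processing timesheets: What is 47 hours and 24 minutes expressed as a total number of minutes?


Hours: 47
Minutes: 24
Convert hours to minutes: 47 x 60 = 2820
Add remaining minutes: 2820 + 24 = 2844

2844


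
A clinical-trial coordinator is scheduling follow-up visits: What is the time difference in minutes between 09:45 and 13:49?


Start time: 09:45 = 585 minutes from midnight
End time: 13:49 = 829 minutes from midnight
Difference: 829 - 585 = 244 minutes
That is 4 hours and 4 minutes

244


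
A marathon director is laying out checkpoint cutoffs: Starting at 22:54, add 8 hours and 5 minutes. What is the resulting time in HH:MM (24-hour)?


Start time: 22:54
Adding: 8 hours 5 minutes
Minutes: 54 + 5 = 59
Hours: 22 + 8 + 0 = 30
Hour wraparound: 30 mod 24 = 6
Result: 06:59

06:59


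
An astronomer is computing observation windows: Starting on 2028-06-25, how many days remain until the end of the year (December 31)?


Start: June 25, 2028
End: December 31, 2028
Days left in June: 5
July: 31
August: 31
September: 30
October: 31
... plus remaining months
Sum of remaining months: 184
Total: 5 + 184 = 189

189


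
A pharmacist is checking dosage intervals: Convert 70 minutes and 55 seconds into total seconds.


Minutes: 70
Seconds: 55
Convert minutes to seconds: 70 x 60 = 4200
Add remaining seconds: 4200 + 55 = 4255

4255


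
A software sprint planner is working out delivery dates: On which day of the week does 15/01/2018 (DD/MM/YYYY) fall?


Date: 2018-01-15
January 1, 2018 is a Monday
Day of year: 15
Offset from Jan 1: 14 days
14 mod 7 = 0
Result: Monday

Monday


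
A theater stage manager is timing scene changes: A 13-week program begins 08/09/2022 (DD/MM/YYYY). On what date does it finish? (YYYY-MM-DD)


Start: 2022-09-08
Weeks to add: 13
Convert to days: 13 x 7 = 91 days
Add 91 days to 2022-09-08
Result: 2022-12-08

2022-12-08


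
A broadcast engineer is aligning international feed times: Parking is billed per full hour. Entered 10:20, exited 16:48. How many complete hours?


Start: 10:20
End: 16:48
Hour difference: 16 - 10 = 6 hours
Minute difference: 48 - 20 = 28 minutes
Total minutes: 388
Complete hours: 388 / 60 = 6 (remainder 28)

6


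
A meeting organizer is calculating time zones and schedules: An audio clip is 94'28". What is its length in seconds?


Minutes: 94
Seconds: 28
Convert minutes to seconds: 94 x 60 = 5640
Add remaining seconds: 5640 + 28 = 5668

5668


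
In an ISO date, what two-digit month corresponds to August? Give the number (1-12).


Calendar month order:
7. July
8. August <--
9. September
August is month number 8

8


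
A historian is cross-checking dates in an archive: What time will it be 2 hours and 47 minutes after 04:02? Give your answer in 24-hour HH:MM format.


Start time: 04:02
Adding: 2 hours 47 minutes
Minutes: 2 + 47 = 49
Hours: 4 + 2 + 0 = 6
Result: 06:49

06:49


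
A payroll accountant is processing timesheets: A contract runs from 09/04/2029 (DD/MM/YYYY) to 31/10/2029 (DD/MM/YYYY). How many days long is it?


Start date: 2029-04-09
End date: 2029-10-31
Apr 2029: +22 days
May 2029: +31 days
Jun 2029: +30 days
... (4 more months)
Total: 205 days

205


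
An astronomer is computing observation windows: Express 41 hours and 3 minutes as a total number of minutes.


Hours: 41
Extra minutes: 3
Minutes per hour: 60
Hours to minutes: 41 x 60 = 2460
Total: 2460 + 3 = 2463

2463


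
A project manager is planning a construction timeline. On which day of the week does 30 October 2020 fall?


Date: 2020-10-30
January 1, 2020 is a Wednesday
Day of year: 304
Offset from Jan 1: 303 days
303 mod 7 = 2
Result: Friday

Friday


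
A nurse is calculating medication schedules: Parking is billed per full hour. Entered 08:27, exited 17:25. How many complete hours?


Start: 08:27
End: 17:25
Hour difference: 17 - 8 = 9 hours
Minute difference: 25 - 27 = -2 minutes
Total minutes: 538
Complete hours: 538 / 60 = 8 (remainder 58)

8


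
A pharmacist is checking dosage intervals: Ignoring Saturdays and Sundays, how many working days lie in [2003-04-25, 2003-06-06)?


Start: 2003-04-25 (Friday)
End (exclusive): 2003-06-06 (Friday)
Total calendar days: 42
Full weeks: 42 // 7 = 6 -> 30 weekdays
Remaining 0 days starting on Friday:
Total business days: 30 + 0 = 30

30


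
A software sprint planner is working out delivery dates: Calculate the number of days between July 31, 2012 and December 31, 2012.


Start: July 31, 2012
End: December 31, 2012
Days left in July: 0
August: 31
September: 30
October: 31
November: 30
... plus remaining months
Sum of remaining months: 153
Total: 0 + 153 = 153

153


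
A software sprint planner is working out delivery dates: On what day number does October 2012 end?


Month: October
Year: 2012
October is a 31-day month
Total: 31 days

31


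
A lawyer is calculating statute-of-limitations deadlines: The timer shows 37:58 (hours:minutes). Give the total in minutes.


Hours: 37
Minutes: 58
Convert hours to minutes: 37 x 60 = 2220
Add remaining minutes: 2220 + 58 = 2278

2278


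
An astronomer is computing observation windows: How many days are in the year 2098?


Year: 2098
Check leap year rules:
Divisible by 4? No
2098 is not a leap year
Days: 365

365


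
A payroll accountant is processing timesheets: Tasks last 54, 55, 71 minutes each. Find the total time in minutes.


Durations: 54, 55, 71
Running sum: 54
+ 55 = 109
+ 71 = 180
Total duration: 180 minutes
That is 3 hours and 0 minutes

180


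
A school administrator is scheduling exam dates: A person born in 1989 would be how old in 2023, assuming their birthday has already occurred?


Birth year: 1989
Current year: 2023
Age = current year - birth year
Age = 2023 - 1989 = 34

34


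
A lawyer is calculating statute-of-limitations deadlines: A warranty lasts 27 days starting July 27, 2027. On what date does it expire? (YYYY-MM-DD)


Start: 2027-07-27
Adding 27 days
Days remaining in July: 4
After July: 23 days still to add
August 2027 has 31 days, need 23
Result: 2027-08-23

2027-08-23


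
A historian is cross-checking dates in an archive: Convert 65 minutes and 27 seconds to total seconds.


Minutes: 65
Extra seconds: 27
Seconds per minute: 60
Minutes to seconds: 65 x 60 = 3900
Total: 3900 + 27 = 3927

3927


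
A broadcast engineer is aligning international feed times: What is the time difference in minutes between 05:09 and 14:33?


Start time: 05:09 = 309 minutes from midnight
End time: 14:33 = 873 minutes from midnight
Difference: 873 - 309 = 564 minutes
That is 9 hours and 24 minutes

564


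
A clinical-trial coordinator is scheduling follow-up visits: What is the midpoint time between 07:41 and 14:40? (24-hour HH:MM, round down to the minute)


Start time: 07:41 = 461 minutes from midnight
End time: 14:40 = 880 minutes from midnight
Sum: 461 + 880 = 1341
Midpoint: 1341 / 2 = 670 minutes
Convert: 670 / 60 = 11 hours, 10 minutes
Result: 11:10

11:10


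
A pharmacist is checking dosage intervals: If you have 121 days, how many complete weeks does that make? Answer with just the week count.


Total days: 121
Days per week: 7
Division: 121 / 7 = 17 remainder 2
Complete weeks: 17
Remaining days: 2

17


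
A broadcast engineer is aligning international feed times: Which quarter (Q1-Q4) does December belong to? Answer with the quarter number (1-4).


Month: December (month 12)
Q1: January-March (months 1-3)
Q2: April-June (months 4-6)
Q3: July-September (months 7-9)
Q4: October-December (months 10-12)
Month 12 falls in Q4

4


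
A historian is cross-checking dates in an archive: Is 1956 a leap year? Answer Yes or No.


Year: 1956
Divisible by 4? 1956 / 4 = 489.0 -> Yes
Divisible by 100? 1956 / 100 = 19.56 -> No
Divisible by 4 but not 100, so it IS a leap year

Yes


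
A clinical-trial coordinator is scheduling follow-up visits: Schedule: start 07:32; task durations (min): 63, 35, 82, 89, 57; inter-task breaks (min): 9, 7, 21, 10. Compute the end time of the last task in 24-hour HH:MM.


Start: 07:32 = 452 min from midnight
  after task 1 (63 min): 08:35
  after break (9 min): 08:44
  after task 2 (35 min): 09:19
  after break (7 min): 09:26
  after task 3 (82 min): 10:48
  after break (21 min): 11:09
  after task 4 (89 min): 12:38
  after break (10 min): 12:48
  after task 5 (57 min): 13:45
Total elapsed: 373 minutes
End time: 13:45

13:45


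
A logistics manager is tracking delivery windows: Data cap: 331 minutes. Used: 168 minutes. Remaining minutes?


Total budget: 331 minutes
Time used: 168 minutes
Remaining: 331 - 168 = 163 minutes
Percent used: 50.8%
Percent remaining: 49.2%

163


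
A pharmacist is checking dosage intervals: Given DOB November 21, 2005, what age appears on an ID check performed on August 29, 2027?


Birth: 2005-11-21
Reference: 2027-08-29
Year difference: 2027 - 2005 = 22
Has birthday (11-21) occurred by 08-29? No
Birthday not yet reached this year -> subtract 1
Age in full years: 21

21


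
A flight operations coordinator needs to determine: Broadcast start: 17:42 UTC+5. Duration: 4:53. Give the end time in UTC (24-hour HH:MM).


Start: 17:42 in UTC+5
Step 1 - add duration:
  minutes: 42 + 53 = 95 (carry 1h)
  hours: 17 + 4 + 1 = 22
  end in UTC+5: 22:35
Step 2 - convert UTC+5 -> UTC:
  offset difference: 0 - (5) = -5 hours
  22 + (-5) = 17 -> mod 24 = 17
Result: 17:35 in UTC

17:35


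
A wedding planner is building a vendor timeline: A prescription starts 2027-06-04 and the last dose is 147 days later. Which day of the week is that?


Start: 2027-06-04 (Friday)
Step 1 - find target date: add 147 days
  2027-06-04 + 147 days = 2027-10-29
Step 2 - day of week:
  147 mod 7 = 0
  Friday + 0 days -> Friday
Result: Friday (2027-10-29)

Friday


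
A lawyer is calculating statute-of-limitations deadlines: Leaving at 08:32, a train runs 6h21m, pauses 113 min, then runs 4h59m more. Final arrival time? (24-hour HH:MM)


Depart: 08:32
Leg 1: +381 min -> 14:53
Layover: +113 min -> 16:46
Leg 2: +299 min -> 21:45
Total travel: 793 minutes = 13h 13m
Arrival: 21:45

21:45


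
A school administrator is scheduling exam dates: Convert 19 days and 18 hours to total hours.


Days: 19
Extra hours: 18
Hours per day: 24
Days to hours: 19 x 24 = 456
Total: 456 + 18 = 474

474


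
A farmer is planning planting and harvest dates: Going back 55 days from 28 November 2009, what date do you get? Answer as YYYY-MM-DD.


Start: 2009-11-28
Subtracting 55 days
Days already passed in November: 28
After going back through November: 27 more days to subtract
October 2009 has 31 days, need 27
Result: 2009-10-04

2009-10-04


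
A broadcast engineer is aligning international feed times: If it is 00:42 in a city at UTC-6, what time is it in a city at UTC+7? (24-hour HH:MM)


Local time: 00:42 at UTC-6 (offset -6h)
Target zone: UTC+7 (offset 7h)
Difference: 7 - (-6) = 13 hours
Calculation: 0 + (13) = 13
Result: 13:42

13:42


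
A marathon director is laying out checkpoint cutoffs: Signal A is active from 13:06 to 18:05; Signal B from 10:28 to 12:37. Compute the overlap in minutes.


Interval A: [786, 1085] minutes from midnight
Interval B: [628, 757] minutes from midnight
Overlap start = max(786, 628) = 786
Overlap end = min(1085, 757) = 757
End <= start, so the intervals do not overlap: 0 minutes

0


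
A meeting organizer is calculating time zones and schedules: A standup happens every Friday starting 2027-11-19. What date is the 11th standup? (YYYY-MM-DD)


First occurrence: 2027-11-19 (occurrence 1)
Each occurrence is 7 days after the previous.
Occurrence 11 is 10 weeks after the first.
10 weeks = 70 days
2027-11-19 + 70 days = 2028-01-28

2028-01-28


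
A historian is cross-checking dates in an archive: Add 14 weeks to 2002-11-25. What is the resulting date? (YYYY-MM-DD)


Start: 2002-11-25
Weeks to add: 14
Convert to days: 14 x 7 = 98 days
Add 98 days to 2002-11-25
Result: 2003-03-03

2003-03-03


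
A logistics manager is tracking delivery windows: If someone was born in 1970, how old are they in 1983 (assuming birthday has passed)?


Birth year: 1970
Current year: 1983
Age = current year - birth year
Age = 1983 - 1970 = 13

13


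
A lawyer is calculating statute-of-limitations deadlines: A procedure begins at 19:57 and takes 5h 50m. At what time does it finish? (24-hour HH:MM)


Start time: 19:57
Adding: 5 hours 50 minutes
Minutes: 57 + 50 = 107
Minute overflow: 107 >= 60, so carry 1 hour, minutes = 47
Hours: 19 + 5 + 1 = 25
Hour wraparound: 25 mod 24 = 1
Result: 01:47

01:47


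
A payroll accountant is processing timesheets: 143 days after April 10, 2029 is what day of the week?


Start: 2029-04-10 (Tuesday)
Step 1 - find target date: add 143 days
  2029-04-10 + 143 days = 2029-08-31
Step 2 - day of week:
  143 mod 7 = 3
  Tuesday + 3 days -> Friday
Result: Friday (2029-08-31)

Friday


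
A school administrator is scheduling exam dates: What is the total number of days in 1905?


Year: 1905
Check leap year rules:
Divisible by 4? No
1905 is not a leap year
Days: 365

365


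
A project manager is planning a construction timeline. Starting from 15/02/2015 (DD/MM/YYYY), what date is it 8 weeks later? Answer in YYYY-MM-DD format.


Start: 2015-02-15
Weeks to add: 8
Convert to days: 8 x 7 = 56 days
Add 56 days to 2015-02-15
Result: 2015-04-12

2015-04-12


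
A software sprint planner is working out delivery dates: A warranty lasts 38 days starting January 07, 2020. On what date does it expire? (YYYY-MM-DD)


Start: 2020-01-07
Adding 38 days
Days remaining in January: 24
After January: 14 days still to add
February 2020 has 29 days, need 14
Result: 2020-02-14

2020-02-14


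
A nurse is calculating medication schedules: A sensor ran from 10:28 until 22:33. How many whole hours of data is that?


Start: 10:28
End: 22:33
Hour difference: 22 - 10 = 12 hours
Minute difference: 33 - 28 = 5 minutes
Total minutes: 725
Complete hours: 725 / 60 = 12 (remainder 5)

12


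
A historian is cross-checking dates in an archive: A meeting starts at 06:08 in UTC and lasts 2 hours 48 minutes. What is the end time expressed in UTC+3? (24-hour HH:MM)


Start: 06:08 in UTC
Step 1 - add duration:
  minutes: 8 + 48 = 56
  hours: 6 + 2 + 0 = 8
  end in UTC: 08:56
Step 2 - convert UTC -> UTC+3:
  offset difference: 3 - (0) = 3 hours
  8 + (3) = 11 -> mod 24 = 11
Result: 11:56 in UTC+3

11:56


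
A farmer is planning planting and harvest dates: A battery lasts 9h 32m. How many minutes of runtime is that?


Hours: 9
Extra minutes: 32
Minutes per hour: 60
Hours to minutes: 9 x 60 = 540
Total: 540 + 32 = 572

572
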